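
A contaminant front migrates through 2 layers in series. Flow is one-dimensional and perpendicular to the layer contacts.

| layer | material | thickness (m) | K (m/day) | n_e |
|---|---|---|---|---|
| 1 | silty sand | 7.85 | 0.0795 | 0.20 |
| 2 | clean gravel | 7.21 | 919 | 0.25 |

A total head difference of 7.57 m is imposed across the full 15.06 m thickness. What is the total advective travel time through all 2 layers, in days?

44.0

With flow normal to the layers, continuity requires the same specific discharge q through every layer.
Σ(b_i/K_i) = 7.85/0.0795 + 7.21/919 = 98.75 d.
q = Δh / Σ(b_i/K_i) = 7.57 / 98.75 = 0.07666 m/day.
In each layer the seepage velocity is v_i = q/n_i, so the layer transit time is t_i = b_i·n_i / q:
  layer 1 (silty sand): t_1 = 7.85 × 0.20 / 0.07666 = 20.48 d
  layer 2 (clean gravel): t_2 = 7.21 × 0.25 / 0.07666 = 23.51 d
Total t = Σ t_i = 43.99 days.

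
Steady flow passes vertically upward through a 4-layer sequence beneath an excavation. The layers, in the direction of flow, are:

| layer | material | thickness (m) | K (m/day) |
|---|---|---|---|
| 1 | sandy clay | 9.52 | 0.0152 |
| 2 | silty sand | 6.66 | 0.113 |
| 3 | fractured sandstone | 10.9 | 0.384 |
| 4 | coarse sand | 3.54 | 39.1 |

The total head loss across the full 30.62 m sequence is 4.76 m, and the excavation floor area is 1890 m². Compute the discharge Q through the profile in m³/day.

12.6

Flow is perpendicular to layering, so the layers act in series and the equivalent K is the thickness-weighted harmonic mean.
Total thickness L = 9.52 + 6.66 + 10.9 + 3.54 = 30.62 m.
Σ(b_i/K_i) = 9.52/0.0152 + 6.66/0.113 + 10.9/0.384 + 3.54/39.1 = 713.7 d.
K_eq = L / Σ(b_i/K_i) = 30.62 / 713.7 = 0.04290 m/day.
Q = K_eq · A · (Δh/L) = 0.04290 × 1890 × (4.76/30.62) = 12.60 m³/day.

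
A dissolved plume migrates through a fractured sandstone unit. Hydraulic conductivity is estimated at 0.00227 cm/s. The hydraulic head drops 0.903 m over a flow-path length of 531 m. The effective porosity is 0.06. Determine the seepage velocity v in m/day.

0.0556

Convert K: 0.00227 cm/s × 864 = 1.961 m/day.
Hydraulic gradient i = Δh / L = 0.903 / 531 = 0.001701.
Darcy flux q = K · i = 1.961 × 0.001701 = 0.003335 m/day.
Seepage velocity v = q / n_e = 0.003335 / 0.06 = 0.05559 m/day.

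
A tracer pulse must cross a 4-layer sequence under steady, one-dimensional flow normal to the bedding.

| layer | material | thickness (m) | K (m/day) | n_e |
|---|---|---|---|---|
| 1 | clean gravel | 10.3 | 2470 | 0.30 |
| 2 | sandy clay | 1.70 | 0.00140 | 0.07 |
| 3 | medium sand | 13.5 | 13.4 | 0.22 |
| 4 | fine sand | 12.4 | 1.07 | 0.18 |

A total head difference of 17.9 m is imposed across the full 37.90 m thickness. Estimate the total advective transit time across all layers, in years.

With flow normal to the layers, continuity requires the same specific discharge q through every layer.
Σ(b_i/K_i) = 10.3/2470 + 1.70/0.00140 + 13.5/13.4 + 12.4/1.07 = 1227 d.
q = Δh / Σ(b_i/K_i) = 17.9 / 1227 = 0.01459 m/day.
In each layer the seepage velocity is v_i = q/n_i, so the layer transit time is t_i = b_i·n_i / q:
  layer 1 (clean gravel): t_1 = 10.3 × 0.30 / 0.01459 = 211.8 d
  layer 2 (sandy clay): t_2 = 1.70 × 0.07 / 0.01459 = 8.156 d
  layer 3 (medium sand): t_3 = 13.5 × 0.22 / 0.01459 = 203.6 d
  layer 4 (fine sand): t_4 = 12.4 × 0.18 / 0.01459 = 153.0 d
Total t = Σ t_i = 576.5 days = 1.578 years.

1.58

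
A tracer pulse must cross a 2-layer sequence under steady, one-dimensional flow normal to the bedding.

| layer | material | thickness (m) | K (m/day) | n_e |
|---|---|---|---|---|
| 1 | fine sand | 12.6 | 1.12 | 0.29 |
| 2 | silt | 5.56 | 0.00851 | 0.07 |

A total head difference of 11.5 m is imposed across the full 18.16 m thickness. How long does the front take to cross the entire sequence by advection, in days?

With flow normal to the layers, continuity requires the same specific discharge q through every layer.
Σ(b_i/K_i) = 12.6/1.12 + 5.56/0.00851 = 664.6 d.
q = Δh / Σ(b_i/K_i) = 11.5 / 664.6 = 0.01730 m/day.
In each layer the seepage velocity is v_i = q/n_i, so the layer transit time is t_i = b_i·n_i / q:
  layer 1 (fine sand): t_1 = 12.6 × 0.29 / 0.01730 = 211.2 d
  layer 2 (silt): t_2 = 5.56 × 0.07 / 0.01730 = 22.49 d
Total t = Σ t_i = 233.7 days.

234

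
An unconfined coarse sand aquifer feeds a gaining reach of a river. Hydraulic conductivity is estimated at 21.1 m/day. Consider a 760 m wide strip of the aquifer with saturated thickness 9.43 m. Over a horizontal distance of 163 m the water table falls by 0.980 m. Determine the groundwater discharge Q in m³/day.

909

Cross-sectional area A = 760 × 9.43 = 7167 m².
Hydraulic gradient i = Δh / L = 0.980 / 163 = 0.006012.
Darcy's law: Q = K · A · i = 21.10 × 7167 × 0.006012 = 909.2 m³/day.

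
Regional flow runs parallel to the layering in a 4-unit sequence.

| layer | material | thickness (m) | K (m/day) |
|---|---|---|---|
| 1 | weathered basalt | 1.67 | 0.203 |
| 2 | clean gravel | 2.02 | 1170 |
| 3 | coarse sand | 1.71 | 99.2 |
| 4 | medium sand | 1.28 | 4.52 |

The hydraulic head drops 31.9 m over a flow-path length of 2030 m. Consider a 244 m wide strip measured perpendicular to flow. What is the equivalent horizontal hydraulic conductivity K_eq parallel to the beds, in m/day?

Flow is parallel to layering, so each bed carries its own Darcy discharge and the transmissivities add.
Σ(K_i·b_i) = 0.203×1.67 + 1170×2.02 + 99.2×1.71 + 4.52×1.28 = 2539 m²/day.
Total thickness b = 6.680 m, so K_eq = Σ(K_i·b_i)/b = 380.1 m/day.

380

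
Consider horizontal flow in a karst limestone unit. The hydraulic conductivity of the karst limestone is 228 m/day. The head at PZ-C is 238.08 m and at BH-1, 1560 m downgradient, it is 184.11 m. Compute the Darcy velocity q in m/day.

Hydraulic gradient i = (238.08 − 184.11) / 1560 = 53.97 / 1560 = 0.03460.
Specific discharge q = K · i = 228.0 × 0.03460 = 7.888 m/day.

7.89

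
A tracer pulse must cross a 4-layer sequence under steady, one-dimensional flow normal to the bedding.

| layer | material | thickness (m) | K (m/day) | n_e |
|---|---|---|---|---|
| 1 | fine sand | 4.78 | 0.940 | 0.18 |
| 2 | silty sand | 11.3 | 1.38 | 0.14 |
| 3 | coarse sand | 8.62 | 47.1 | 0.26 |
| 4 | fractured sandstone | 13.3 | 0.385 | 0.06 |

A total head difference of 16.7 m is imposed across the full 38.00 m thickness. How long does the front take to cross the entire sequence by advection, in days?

With flow normal to the layers, continuity requires the same specific discharge q through every layer.
Σ(b_i/K_i) = 4.78/0.940 + 11.3/1.38 + 8.62/47.1 + 13.3/0.385 = 48.00 d.
q = Δh / Σ(b_i/K_i) = 16.7 / 48.00 = 0.3479 m/day.
In each layer the seepage velocity is v_i = q/n_i, so the layer transit time is t_i = b_i·n_i / q:
  layer 1 (fine sand): t_1 = 4.78 × 0.18 / 0.3479 = 2.473 d
  layer 2 (silty sand): t_2 = 11.3 × 0.14 / 0.3479 = 4.547 d
  layer 3 (coarse sand): t_3 = 8.62 × 0.26 / 0.3479 = 6.442 d
  layer 4 (fractured sandstone): t_4 = 13.3 × 0.06 / 0.3479 = 2.294 d
Total t = Σ t_i = 15.76 days.

15.8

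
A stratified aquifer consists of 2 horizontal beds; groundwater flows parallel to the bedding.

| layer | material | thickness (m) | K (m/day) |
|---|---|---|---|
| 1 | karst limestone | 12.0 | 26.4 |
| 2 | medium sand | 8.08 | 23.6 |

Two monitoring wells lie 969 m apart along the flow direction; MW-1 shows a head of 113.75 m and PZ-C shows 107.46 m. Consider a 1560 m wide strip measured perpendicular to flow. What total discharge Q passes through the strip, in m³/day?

5140

Flow is parallel to layering, so each bed carries its own Darcy discharge and the transmissivities add.
Σ(K_i·b_i) = 26.4×12.0 + 23.6×8.08 = 507.5 m²/day.
Hydraulic gradient i = (113.75 − 107.46) / 969 = 6.29 / 969 = 0.006491.
Q = Σ(K_i·b_i) · W · i = 507.5 × 1560 × 0.006491 = 5139 m³/day.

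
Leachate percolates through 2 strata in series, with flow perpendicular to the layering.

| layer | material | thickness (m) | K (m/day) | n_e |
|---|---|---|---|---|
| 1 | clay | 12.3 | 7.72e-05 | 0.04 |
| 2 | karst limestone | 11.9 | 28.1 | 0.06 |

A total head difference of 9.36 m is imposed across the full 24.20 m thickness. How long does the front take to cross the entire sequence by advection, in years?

With flow normal to the layers, continuity requires the same specific discharge q through every layer.
Σ(b_i/K_i) = 12.3/7.72e-05 + 11.9/28.1 = 1.593e+05 d.
q = Δh / Σ(b_i/K_i) = 9.36 / 1.593e+05 = 5.875e-05 m/day.
In each layer the seepage velocity is v_i = q/n_i, so the layer transit time is t_i = b_i·n_i / q:
  layer 1 (clay): t_1 = 12.3 × 0.04 / 5.875e-05 = 8375 d
  layer 2 (karst limestone): t_2 = 11.9 × 0.06 / 5.875e-05 = 12154 d
Total t = Σ t_i = 20529 days = 56.20 years.

56.2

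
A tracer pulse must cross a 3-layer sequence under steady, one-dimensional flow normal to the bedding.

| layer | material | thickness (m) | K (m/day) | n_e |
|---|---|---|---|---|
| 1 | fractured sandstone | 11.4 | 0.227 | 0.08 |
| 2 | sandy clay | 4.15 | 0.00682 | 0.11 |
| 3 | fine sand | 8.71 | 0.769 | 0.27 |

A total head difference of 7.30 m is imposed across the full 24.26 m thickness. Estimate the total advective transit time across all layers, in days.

341

With flow normal to the layers, continuity requires the same specific discharge q through every layer.
Σ(b_i/K_i) = 11.4/0.227 + 4.15/0.00682 + 8.71/0.769 = 670.1 d.
q = Δh / Σ(b_i/K_i) = 7.30 / 670.1 = 0.01089 m/day.
In each layer the seepage velocity is v_i = q/n_i, so the layer transit time is t_i = b_i·n_i / q:
  layer 1 (fractured sandstone): t_1 = 11.4 × 0.08 / 0.01089 = 83.71 d
  layer 2 (sandy clay): t_2 = 4.15 × 0.11 / 0.01089 = 41.90 d
  layer 3 (fine sand): t_3 = 8.71 × 0.27 / 0.01089 = 215.9 d
Total t = Σ t_i = 341.5 days.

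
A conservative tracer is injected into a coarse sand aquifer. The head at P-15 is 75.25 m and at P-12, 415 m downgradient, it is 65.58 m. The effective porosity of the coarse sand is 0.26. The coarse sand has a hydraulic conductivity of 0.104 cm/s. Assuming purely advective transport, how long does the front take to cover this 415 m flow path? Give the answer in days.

Convert K: 0.104 cm/s × 864 = 89.86 m/day.
Hydraulic gradient i = (75.25 − 65.58) / 415 = 9.67 / 415 = 0.02330.
Darcy flux q = K · i = 89.86 × 0.02330 = 2.094 m/day.
Seepage velocity v = q / n_e = 2.094 / 0.26 = 8.053 m/day.
Travel time t = L / v = 415 / 8.053 = 51.53 days.

51.5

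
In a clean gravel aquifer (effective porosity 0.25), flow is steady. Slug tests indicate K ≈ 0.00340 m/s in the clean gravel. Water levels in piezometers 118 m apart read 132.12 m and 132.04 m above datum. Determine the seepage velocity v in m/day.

Convert K: 0.00340 m/s × 86400 = 293.8 m/day.
Hydraulic gradient i = (132.12 − 132.04) / 118 = 0.08 / 118 = 0.0006780.
Darcy flux q = K · i = 293.8 × 0.0006780 = 0.1992 m/day.
Seepage velocity v = q / n_e = 0.1992 / 0.25 = 0.7966 m/day.

0.797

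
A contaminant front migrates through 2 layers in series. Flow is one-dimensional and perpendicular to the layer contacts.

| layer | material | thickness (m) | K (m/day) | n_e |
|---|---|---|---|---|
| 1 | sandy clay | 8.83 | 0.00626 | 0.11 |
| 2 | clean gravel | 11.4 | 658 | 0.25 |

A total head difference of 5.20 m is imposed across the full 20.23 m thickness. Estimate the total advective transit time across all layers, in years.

2.84

With flow normal to the layers, continuity requires the same specific discharge q through every layer.
Σ(b_i/K_i) = 8.83/0.00626 + 11.4/658 = 1411 d.
q = Δh / Σ(b_i/K_i) = 5.20 / 1411 = 0.003686 m/day.
In each layer the seepage velocity is v_i = q/n_i, so the layer transit time is t_i = b_i·n_i / q:
  layer 1 (sandy clay): t_1 = 8.83 × 0.11 / 0.003686 = 263.5 d
  layer 2 (clean gravel): t_2 = 11.4 × 0.25 / 0.003686 = 773.1 d
Total t = Σ t_i = 1037 days = 2.838 years.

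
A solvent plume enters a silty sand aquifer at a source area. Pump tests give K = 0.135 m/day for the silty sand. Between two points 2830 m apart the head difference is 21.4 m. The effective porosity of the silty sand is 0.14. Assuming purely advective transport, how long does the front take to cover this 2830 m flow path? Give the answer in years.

1060

Hydraulic gradient i = Δh / L = 21.4 / 2830 = 0.007562.
Darcy flux q = K · i = 0.1350 × 0.007562 = 0.001021 m/day.
Seepage velocity v = q / n_e = 0.001021 / 0.14 = 0.007292 m/day.
Travel time t = L / v = 2830 / 0.007292 = 3.881e+05 days = 1063 years.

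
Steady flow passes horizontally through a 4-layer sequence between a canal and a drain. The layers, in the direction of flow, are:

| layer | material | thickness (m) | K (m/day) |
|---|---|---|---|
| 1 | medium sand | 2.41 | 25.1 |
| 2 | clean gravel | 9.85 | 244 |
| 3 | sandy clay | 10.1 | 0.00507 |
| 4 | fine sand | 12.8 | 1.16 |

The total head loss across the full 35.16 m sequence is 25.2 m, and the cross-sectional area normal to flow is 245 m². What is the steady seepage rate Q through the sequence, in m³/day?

3.08

Flow is perpendicular to layering, so the layers act in series and the equivalent K is the thickness-weighted harmonic mean.
Total thickness L = 2.41 + 9.85 + 10.1 + 12.8 = 35.16 m.
Σ(b_i/K_i) = 2.41/25.1 + 9.85/244 + 10.1/0.00507 + 12.8/1.16 = 2003 d.
K_eq = L / Σ(b_i/K_i) = 35.16 / 2003 = 0.01755 m/day.
Q = K_eq · A · (Δh/L) = 0.01755 × 245 × (25.2/35.16) = 3.082 m³/day.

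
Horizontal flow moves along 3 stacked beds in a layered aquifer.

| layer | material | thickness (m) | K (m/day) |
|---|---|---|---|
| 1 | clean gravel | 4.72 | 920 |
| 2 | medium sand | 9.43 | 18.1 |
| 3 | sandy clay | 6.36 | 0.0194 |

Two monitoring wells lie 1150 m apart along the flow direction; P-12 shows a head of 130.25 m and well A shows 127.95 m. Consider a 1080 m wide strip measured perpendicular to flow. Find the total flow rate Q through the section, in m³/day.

9750

Flow is parallel to layering, so each bed carries its own Darcy discharge and the transmissivities add.
Σ(K_i·b_i) = 920×4.72 + 18.1×9.43 + 0.0194×6.36 = 4513 m²/day.
Hydraulic gradient i = (130.25 − 127.95) / 1150 = 2.3 / 1150 = 0.002000.
Q = Σ(K_i·b_i) · W · i = 4513 × 1080 × 0.002000 = 9749 m³/day.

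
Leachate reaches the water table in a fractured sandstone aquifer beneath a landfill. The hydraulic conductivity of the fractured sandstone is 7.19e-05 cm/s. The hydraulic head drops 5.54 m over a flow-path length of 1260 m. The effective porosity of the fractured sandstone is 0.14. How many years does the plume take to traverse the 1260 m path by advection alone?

Convert K: 7.19e-05 cm/s × 864 = 0.06212 m/day.
Hydraulic gradient i = Δh / L = 5.54 / 1260 = 0.004397.
Darcy flux q = K · i = 0.06212 × 0.004397 = 0.0002731 m/day.
Seepage velocity v = q / n_e = 0.0002731 / 0.14 = 0.001951 m/day.
Travel time t = L / v = 1260 / 0.001951 = 6.458e+05 days = 1768 years.

1770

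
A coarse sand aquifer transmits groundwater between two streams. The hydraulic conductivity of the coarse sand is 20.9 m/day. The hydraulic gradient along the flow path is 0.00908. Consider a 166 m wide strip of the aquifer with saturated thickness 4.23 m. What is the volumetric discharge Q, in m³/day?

133

Cross-sectional area A = 166 × 4.23 = 702.2 m².
Hydraulic gradient i = 0.00908.
Darcy's law: Q = K · A · i = 20.90 × 702.2 × 0.009080 = 133.3 m³/day.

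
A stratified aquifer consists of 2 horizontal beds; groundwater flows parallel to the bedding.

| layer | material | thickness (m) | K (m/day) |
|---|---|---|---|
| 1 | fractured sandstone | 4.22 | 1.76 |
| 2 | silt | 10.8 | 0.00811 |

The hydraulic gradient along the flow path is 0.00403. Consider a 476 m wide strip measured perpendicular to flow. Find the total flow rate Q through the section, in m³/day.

14.4

Flow is parallel to layering, so each bed carries its own Darcy discharge and the transmissivities add.
Σ(K_i·b_i) = 1.76×4.22 + 0.00811×10.8 = 7.515 m²/day.
Hydraulic gradient i = 0.00403.
Q = Σ(K_i·b_i) · W · i = 7.515 × 476 × 0.004030 = 14.42 m³/day.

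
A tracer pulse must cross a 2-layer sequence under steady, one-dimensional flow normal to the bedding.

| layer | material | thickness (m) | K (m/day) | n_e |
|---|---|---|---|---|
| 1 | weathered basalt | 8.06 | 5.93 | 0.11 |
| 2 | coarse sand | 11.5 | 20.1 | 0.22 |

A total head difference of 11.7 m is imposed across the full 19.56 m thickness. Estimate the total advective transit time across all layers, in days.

0.564

With flow normal to the layers, continuity requires the same specific discharge q through every layer.
Σ(b_i/K_i) = 8.06/5.93 + 11.5/20.1 = 1.931 d.
q = Δh / Σ(b_i/K_i) = 11.7 / 1.931 = 6.058 m/day.
In each layer the seepage velocity is v_i = q/n_i, so the layer transit time is t_i = b_i·n_i / q:
  layer 1 (weathered basalt): t_1 = 8.06 × 0.11 / 6.058 = 0.1464 d
  layer 2 (coarse sand): t_2 = 11.5 × 0.22 / 6.058 = 0.4176 d
Total t = Σ t_i = 0.5640 days.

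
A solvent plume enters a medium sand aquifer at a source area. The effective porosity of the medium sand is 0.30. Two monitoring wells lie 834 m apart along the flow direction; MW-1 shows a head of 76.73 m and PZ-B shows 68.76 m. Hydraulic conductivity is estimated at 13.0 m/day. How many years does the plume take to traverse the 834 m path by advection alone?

Hydraulic gradient i = (76.73 − 68.76) / 834 = 7.97 / 834 = 0.009556.
Darcy flux q = K · i = 13.00 × 0.009556 = 0.1242 m/day.
Seepage velocity v = q / n_e = 0.1242 / 0.30 = 0.4141 m/day.
Travel time t = L / v = 834 / 0.4141 = 2014 days = 5.514 years.

5.51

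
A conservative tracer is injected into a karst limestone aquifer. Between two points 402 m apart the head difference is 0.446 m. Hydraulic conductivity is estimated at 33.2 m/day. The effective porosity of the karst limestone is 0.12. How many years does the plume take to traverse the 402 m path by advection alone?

3.59

Hydraulic gradient i = Δh / L = 0.446 / 402 = 0.001109.
Darcy flux q = K · i = 33.20 × 0.001109 = 0.03683 m/day.
Seepage velocity v = q / n_e = 0.03683 / 0.12 = 0.3069 m/day.
Travel time t = L / v = 402 / 0.3069 = 1310 days = 3.586 years.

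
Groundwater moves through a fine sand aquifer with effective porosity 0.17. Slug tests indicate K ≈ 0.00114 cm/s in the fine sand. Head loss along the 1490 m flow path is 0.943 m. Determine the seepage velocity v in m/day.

0.00367

Convert K: 0.00114 cm/s × 864 = 0.9850 m/day.
Hydraulic gradient i = Δh / L = 0.943 / 1490 = 0.0006329.
Darcy flux q = K · i = 0.9850 × 0.0006329 = 0.0006234 m/day.
Seepage velocity v = q / n_e = 0.0006234 / 0.17 = 0.003667 m/day.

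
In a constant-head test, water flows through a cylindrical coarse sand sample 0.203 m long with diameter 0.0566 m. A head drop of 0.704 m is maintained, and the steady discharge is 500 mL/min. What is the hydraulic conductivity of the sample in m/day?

Cross-sectional area A = π·(d/2)² = π × (0.0566/2)² = 0.002516 m².
Convert discharge: 500 mL/min = 8.333e-06 m³/s.
Darcy's law rearranged: K = Q·L / (A·Δh) = 8.333e-06 × 0.203 / (0.002516 × 0.704) = 0.0009550 m/s = 82.52 m/day.

82.5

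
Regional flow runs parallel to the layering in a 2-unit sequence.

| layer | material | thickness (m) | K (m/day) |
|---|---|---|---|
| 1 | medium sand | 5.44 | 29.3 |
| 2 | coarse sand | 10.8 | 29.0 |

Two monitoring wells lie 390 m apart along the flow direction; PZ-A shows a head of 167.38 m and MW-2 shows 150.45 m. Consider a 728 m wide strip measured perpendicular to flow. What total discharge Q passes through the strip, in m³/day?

14900

Flow is parallel to layering, so each bed carries its own Darcy discharge and the transmissivities add.
Σ(K_i·b_i) = 29.3×5.44 + 29.0×10.8 = 472.6 m²/day.
Hydraulic gradient i = (167.38 − 150.45) / 390 = 16.93 / 390 = 0.04341.
Q = Σ(K_i·b_i) · W · i = 472.6 × 728 × 0.04341 = 14935 m³/day.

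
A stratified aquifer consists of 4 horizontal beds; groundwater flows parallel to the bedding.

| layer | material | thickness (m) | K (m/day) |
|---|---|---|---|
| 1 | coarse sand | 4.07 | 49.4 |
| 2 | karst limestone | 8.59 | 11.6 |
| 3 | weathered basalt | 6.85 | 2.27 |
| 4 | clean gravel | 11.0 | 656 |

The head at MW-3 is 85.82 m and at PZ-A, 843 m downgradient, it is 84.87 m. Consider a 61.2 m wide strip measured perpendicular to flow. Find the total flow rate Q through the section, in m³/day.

519

Flow is parallel to layering, so each bed carries its own Darcy discharge and the transmissivities add.
Σ(K_i·b_i) = 49.4×4.07 + 11.6×8.59 + 2.27×6.85 + 656×11.0 = 7532 m²/day.
Hydraulic gradient i = (85.82 − 84.87) / 843 = 0.95 / 843 = 0.001127.
Q = Σ(K_i·b_i) · W · i = 7532 × 61.2 × 0.001127 = 519.5 m³/day.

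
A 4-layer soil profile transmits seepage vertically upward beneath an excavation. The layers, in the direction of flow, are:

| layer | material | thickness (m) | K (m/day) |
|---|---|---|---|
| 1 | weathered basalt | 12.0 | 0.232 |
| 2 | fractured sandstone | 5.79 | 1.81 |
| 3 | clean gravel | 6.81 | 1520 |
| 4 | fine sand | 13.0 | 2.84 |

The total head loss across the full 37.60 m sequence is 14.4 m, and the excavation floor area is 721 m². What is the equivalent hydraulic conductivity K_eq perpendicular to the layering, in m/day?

0.632

Flow is perpendicular to layering, so the layers act in series and the equivalent K is the thickness-weighted harmonic mean.
Total thickness L = 12.0 + 5.79 + 6.81 + 13.0 = 37.60 m.
Σ(b_i/K_i) = 12.0/0.232 + 5.79/1.81 + 6.81/1520 + 13.0/2.84 = 59.50 d.
K_eq = L / Σ(b_i/K_i) = 37.60 / 59.50 = 0.6319 m/day.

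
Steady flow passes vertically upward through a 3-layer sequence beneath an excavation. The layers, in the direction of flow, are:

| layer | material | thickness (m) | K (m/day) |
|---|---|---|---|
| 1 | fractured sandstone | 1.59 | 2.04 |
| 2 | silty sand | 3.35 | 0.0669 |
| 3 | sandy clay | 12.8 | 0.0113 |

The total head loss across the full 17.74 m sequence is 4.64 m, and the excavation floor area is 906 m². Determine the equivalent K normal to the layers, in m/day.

Flow is perpendicular to layering, so the layers act in series and the equivalent K is the thickness-weighted harmonic mean.
Total thickness L = 1.59 + 3.35 + 12.8 = 17.74 m.
Σ(b_i/K_i) = 1.59/2.04 + 3.35/0.0669 + 12.8/0.0113 = 1184 d.
K_eq = L / Σ(b_i/K_i) = 17.74 / 1184 = 0.01499 m/day.

0.0150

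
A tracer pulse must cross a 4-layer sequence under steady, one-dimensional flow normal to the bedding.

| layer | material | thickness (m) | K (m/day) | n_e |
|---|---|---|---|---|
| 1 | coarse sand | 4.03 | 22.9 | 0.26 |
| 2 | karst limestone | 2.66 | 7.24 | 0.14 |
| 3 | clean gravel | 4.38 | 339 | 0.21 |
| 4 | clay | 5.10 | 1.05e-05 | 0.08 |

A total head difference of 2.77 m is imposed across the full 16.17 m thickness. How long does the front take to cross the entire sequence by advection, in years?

With flow normal to the layers, continuity requires the same specific discharge q through every layer.
Σ(b_i/K_i) = 4.03/22.9 + 2.66/7.24 + 4.38/339 + 5.10/1.05e-05 = 4.857e+05 d.
q = Δh / Σ(b_i/K_i) = 2.77 / 4.857e+05 = 5.703e-06 m/day.
In each layer the seepage velocity is v_i = q/n_i, so the layer transit time is t_i = b_i·n_i / q:
  layer 1 (coarse sand): t_1 = 4.03 × 0.26 / 5.703e-06 = 1.837e+05 d
  layer 2 (karst limestone): t_2 = 2.66 × 0.14 / 5.703e-06 = 65300 d
  layer 3 (clean gravel): t_3 = 4.38 × 0.21 / 5.703e-06 = 1.613e+05 d
  layer 4 (clay): t_4 = 5.10 × 0.08 / 5.703e-06 = 71542 d
Total t = Σ t_i = 4.819e+05 days = 1319 years.

1320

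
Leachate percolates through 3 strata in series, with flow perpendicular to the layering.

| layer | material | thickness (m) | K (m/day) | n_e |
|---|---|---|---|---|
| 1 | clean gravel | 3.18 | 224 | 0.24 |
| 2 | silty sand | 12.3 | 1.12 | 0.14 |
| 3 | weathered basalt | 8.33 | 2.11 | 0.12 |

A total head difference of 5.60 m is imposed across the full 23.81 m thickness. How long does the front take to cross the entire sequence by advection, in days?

With flow normal to the layers, continuity requires the same specific discharge q through every layer.
Σ(b_i/K_i) = 3.18/224 + 12.3/1.12 + 8.33/2.11 = 14.94 d.
q = Δh / Σ(b_i/K_i) = 5.60 / 14.94 = 0.3747 m/day.
In each layer the seepage velocity is v_i = q/n_i, so the layer transit time is t_i = b_i·n_i / q:
  layer 1 (clean gravel): t_1 = 3.18 × 0.24 / 0.3747 = 2.037 d
  layer 2 (silty sand): t_2 = 12.3 × 0.14 / 0.3747 = 4.595 d
  layer 3 (weathered basalt): t_3 = 8.33 × 0.12 / 0.3747 = 2.668 d
Total t = Σ t_i = 9.300 days.

9.30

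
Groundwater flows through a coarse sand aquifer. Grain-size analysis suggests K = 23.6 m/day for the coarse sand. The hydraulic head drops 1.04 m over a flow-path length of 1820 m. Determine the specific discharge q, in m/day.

0.0135

Hydraulic gradient i = Δh / L = 1.04 / 1820 = 0.0005714.
Specific discharge q = K · i = 23.60 × 0.0005714 = 0.01349 m/day.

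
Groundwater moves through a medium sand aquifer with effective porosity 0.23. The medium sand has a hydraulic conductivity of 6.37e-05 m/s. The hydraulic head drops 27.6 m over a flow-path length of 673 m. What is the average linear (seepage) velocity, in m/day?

Convert K: 6.37e-05 m/s × 86400 = 5.504 m/day.
Hydraulic gradient i = Δh / L = 27.6 / 673 = 0.04101.
Darcy flux q = K · i = 5.504 × 0.04101 = 0.2257 m/day.
Seepage velocity v = q / n_e = 0.2257 / 0.23 = 0.9813 m/day.

0.981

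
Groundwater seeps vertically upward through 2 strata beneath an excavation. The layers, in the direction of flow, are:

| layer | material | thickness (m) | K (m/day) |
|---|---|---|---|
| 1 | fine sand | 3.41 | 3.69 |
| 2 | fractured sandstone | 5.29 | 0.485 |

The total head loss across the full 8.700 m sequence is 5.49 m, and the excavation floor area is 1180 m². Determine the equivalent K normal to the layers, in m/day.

Flow is perpendicular to layering, so the layers act in series and the equivalent K is the thickness-weighted harmonic mean.
Total thickness L = 3.41 + 5.29 = 8.700 m.
Σ(b_i/K_i) = 3.41/3.69 + 5.29/0.485 = 11.83 d.
K_eq = L / Σ(b_i/K_i) = 8.700 / 11.83 = 0.7353 m/day.

0.735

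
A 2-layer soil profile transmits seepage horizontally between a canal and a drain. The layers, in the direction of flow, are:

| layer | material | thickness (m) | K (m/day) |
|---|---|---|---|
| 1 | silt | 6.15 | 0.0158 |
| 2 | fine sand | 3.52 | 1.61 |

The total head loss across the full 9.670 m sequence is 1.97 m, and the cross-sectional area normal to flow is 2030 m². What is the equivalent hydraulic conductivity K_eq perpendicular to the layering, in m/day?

0.0247

Flow is perpendicular to layering, so the layers act in series and the equivalent K is the thickness-weighted harmonic mean.
Total thickness L = 6.15 + 3.52 = 9.670 m.
Σ(b_i/K_i) = 6.15/0.0158 + 3.52/1.61 = 391.4 d.
K_eq = L / Σ(b_i/K_i) = 9.670 / 391.4 = 0.02470 m/day.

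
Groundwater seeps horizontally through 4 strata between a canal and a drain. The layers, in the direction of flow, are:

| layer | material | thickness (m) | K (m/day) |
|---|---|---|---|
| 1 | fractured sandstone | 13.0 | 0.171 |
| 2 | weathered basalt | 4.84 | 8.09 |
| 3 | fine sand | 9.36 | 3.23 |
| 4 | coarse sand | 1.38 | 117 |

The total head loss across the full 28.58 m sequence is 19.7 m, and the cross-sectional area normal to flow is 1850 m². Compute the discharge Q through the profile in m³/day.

458

Flow is perpendicular to layering, so the layers act in series and the equivalent K is the thickness-weighted harmonic mean.
Total thickness L = 13.0 + 4.84 + 9.36 + 1.38 = 28.58 m.
Σ(b_i/K_i) = 13.0/0.171 + 4.84/8.09 + 9.36/3.23 + 1.38/117 = 79.53 d.
K_eq = L / Σ(b_i/K_i) = 28.58 / 79.53 = 0.3594 m/day.
Q = K_eq · A · (Δh/L) = 0.3594 × 1850 × (19.7/28.58) = 458.2 m³/day.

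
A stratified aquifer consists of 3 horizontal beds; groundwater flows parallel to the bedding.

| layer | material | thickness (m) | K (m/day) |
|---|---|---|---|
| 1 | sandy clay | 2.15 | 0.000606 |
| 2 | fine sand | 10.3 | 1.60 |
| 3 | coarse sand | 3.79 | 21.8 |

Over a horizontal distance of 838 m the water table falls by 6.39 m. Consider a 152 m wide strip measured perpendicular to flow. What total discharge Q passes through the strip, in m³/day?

Flow is parallel to layering, so each bed carries its own Darcy discharge and the transmissivities add.
Σ(K_i·b_i) = 0.000606×2.15 + 1.60×10.3 + 21.8×3.79 = 99.10 m²/day.
Hydraulic gradient i = Δh / L = 6.39 / 838 = 0.007625.
Q = Σ(K_i·b_i) · W · i = 99.10 × 152 × 0.007625 = 114.9 m³/day.

115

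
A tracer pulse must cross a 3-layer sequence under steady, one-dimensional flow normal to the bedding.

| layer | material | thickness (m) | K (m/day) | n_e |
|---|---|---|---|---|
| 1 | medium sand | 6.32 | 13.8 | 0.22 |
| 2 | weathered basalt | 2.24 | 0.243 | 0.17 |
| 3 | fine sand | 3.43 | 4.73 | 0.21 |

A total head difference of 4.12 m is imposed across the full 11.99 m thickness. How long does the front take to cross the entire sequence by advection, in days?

With flow normal to the layers, continuity requires the same specific discharge q through every layer.
Σ(b_i/K_i) = 6.32/13.8 + 2.24/0.243 + 3.43/4.73 = 10.40 d.
q = Δh / Σ(b_i/K_i) = 4.12 / 10.40 = 0.3961 m/day.
In each layer the seepage velocity is v_i = q/n_i, so the layer transit time is t_i = b_i·n_i / q:
  layer 1 (medium sand): t_1 = 6.32 × 0.22 / 0.3961 = 3.510 d
  layer 2 (weathered basalt): t_2 = 2.24 × 0.17 / 0.3961 = 0.9614 d
  layer 3 (fine sand): t_3 = 3.43 × 0.21 / 0.3961 = 1.818 d
Total t = Σ t_i = 6.290 days.

6.29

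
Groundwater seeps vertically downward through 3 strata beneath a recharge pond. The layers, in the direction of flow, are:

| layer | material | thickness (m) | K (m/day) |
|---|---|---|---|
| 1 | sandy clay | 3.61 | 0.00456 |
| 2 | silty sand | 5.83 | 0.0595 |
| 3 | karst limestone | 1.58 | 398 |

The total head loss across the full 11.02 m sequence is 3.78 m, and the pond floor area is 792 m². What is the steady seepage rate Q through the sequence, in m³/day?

Flow is perpendicular to layering, so the layers act in series and the equivalent K is the thickness-weighted harmonic mean.
Total thickness L = 3.61 + 5.83 + 1.58 = 11.02 m.
Σ(b_i/K_i) = 3.61/0.00456 + 5.83/0.0595 + 1.58/398 = 889.7 d.
K_eq = L / Σ(b_i/K_i) = 11.02 / 889.7 = 0.01239 m/day.
Q = K_eq · A · (Δh/L) = 0.01239 × 792 × (3.78/11.02) = 3.365 m³/day.

3.37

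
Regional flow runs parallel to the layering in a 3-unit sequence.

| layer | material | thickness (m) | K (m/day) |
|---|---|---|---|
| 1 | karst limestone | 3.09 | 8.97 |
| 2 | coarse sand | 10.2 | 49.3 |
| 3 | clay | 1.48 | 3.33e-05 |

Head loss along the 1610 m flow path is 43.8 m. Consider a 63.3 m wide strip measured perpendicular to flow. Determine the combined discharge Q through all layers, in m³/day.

Flow is parallel to layering, so each bed carries its own Darcy discharge and the transmissivities add.
Σ(K_i·b_i) = 8.97×3.09 + 49.3×10.2 + 3.33e-05×1.48 = 530.6 m²/day.
Hydraulic gradient i = Δh / L = 43.8 / 1610 = 0.02720.
Q = Σ(K_i·b_i) · W · i = 530.6 × 63.3 × 0.02720 = 913.7 m³/day.

914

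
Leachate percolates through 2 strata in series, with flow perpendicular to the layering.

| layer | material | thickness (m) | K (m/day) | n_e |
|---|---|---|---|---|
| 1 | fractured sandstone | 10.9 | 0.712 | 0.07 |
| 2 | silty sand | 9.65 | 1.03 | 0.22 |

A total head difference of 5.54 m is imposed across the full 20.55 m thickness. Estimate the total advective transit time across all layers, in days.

12.9

With flow normal to the layers, continuity requires the same specific discharge q through every layer.
Σ(b_i/K_i) = 10.9/0.712 + 9.65/1.03 = 24.68 d.
q = Δh / Σ(b_i/K_i) = 5.54 / 24.68 = 0.2245 m/day.
In each layer the seepage velocity is v_i = q/n_i, so the layer transit time is t_i = b_i·n_i / q:
  layer 1 (fractured sandstone): t_1 = 10.9 × 0.07 / 0.2245 = 3.399 d
  layer 2 (silty sand): t_2 = 9.65 × 0.22 / 0.2245 = 9.457 d
Total t = Σ t_i = 12.86 days.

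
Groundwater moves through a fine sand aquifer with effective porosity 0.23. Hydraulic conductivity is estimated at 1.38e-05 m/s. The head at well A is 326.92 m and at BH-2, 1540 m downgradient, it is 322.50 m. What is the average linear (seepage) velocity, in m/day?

0.0149

Convert K: 1.38e-05 m/s × 86400 = 1.192 m/day.
Hydraulic gradient i = (326.92 − 322.50) / 1540 = 4.42 / 1540 = 0.002870.
Darcy flux q = K · i = 1.192 × 0.002870 = 0.003422 m/day.
Seepage velocity v = q / n_e = 0.003422 / 0.23 = 0.01488 m/day.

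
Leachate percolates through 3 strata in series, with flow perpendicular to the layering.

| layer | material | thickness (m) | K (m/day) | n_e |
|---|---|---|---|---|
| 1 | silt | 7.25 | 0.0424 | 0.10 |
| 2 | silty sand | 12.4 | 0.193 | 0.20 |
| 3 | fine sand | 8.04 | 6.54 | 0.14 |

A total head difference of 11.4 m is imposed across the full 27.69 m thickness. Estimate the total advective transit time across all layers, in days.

89.8

With flow normal to the layers, continuity requires the same specific discharge q through every layer.
Σ(b_i/K_i) = 7.25/0.0424 + 12.4/0.193 + 8.04/6.54 = 236.5 d.
q = Δh / Σ(b_i/K_i) = 11.4 / 236.5 = 0.04821 m/day.
In each layer the seepage velocity is v_i = q/n_i, so the layer transit time is t_i = b_i·n_i / q:
  layer 1 (silt): t_1 = 7.25 × 0.10 / 0.04821 = 15.04 d
  layer 2 (silty sand): t_2 = 12.4 × 0.20 / 0.04821 = 51.44 d
  layer 3 (fine sand): t_3 = 8.04 × 0.14 / 0.04821 = 23.35 d
Total t = Σ t_i = 89.83 days.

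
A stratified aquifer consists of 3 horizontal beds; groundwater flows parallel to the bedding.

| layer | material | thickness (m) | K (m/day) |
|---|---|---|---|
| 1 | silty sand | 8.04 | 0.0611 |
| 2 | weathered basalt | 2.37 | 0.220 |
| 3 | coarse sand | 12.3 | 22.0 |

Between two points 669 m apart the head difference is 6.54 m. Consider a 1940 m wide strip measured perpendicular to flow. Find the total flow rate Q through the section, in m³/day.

5150

Flow is parallel to layering, so each bed carries its own Darcy discharge and the transmissivities add.
Σ(K_i·b_i) = 0.0611×8.04 + 0.220×2.37 + 22.0×12.3 = 271.6 m²/day.
Hydraulic gradient i = Δh / L = 6.54 / 669 = 0.009776.
Q = Σ(K_i·b_i) · W · i = 271.6 × 1940 × 0.009776 = 5151 m³/day.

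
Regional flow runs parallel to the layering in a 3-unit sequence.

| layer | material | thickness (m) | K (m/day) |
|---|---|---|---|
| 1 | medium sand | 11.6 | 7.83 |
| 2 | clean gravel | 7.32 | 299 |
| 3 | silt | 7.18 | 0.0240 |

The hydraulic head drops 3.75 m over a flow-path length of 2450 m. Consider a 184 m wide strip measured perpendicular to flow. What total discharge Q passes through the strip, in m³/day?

Flow is parallel to layering, so each bed carries its own Darcy discharge and the transmissivities add.
Σ(K_i·b_i) = 7.83×11.6 + 299×7.32 + 0.0240×7.18 = 2280 m²/day.
Hydraulic gradient i = Δh / L = 3.75 / 2450 = 0.001531.
Q = Σ(K_i·b_i) · W · i = 2280 × 184 × 0.001531 = 642.0 m³/day.

642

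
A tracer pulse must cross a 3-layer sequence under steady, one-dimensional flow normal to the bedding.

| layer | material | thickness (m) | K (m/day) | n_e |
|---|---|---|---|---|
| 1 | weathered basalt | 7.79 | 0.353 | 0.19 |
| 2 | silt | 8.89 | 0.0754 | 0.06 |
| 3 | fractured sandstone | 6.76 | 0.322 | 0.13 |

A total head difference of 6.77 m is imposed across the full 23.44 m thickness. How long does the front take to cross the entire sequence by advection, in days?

68.8

With flow normal to the layers, continuity requires the same specific discharge q through every layer.
Σ(b_i/K_i) = 7.79/0.353 + 8.89/0.0754 + 6.76/0.322 = 161.0 d.
q = Δh / Σ(b_i/K_i) = 6.77 / 161.0 = 0.04206 m/day.
In each layer the seepage velocity is v_i = q/n_i, so the layer transit time is t_i = b_i·n_i / q:
  layer 1 (weathered basalt): t_1 = 7.79 × 0.19 / 0.04206 = 35.19 d
  layer 2 (silt): t_2 = 8.89 × 0.06 / 0.04206 = 12.68 d
  layer 3 (fractured sandstone): t_3 = 6.76 × 0.13 / 0.04206 = 20.89 d
Total t = Σ t_i = 68.77 days.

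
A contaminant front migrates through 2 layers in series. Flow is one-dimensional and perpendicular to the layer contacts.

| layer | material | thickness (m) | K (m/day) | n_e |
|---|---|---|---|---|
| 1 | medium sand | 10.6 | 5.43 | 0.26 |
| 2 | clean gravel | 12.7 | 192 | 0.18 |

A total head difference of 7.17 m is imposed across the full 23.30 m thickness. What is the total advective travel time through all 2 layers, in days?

With flow normal to the layers, continuity requires the same specific discharge q through every layer.
Σ(b_i/K_i) = 10.6/5.43 + 12.7/192 = 2.018 d.
q = Δh / Σ(b_i/K_i) = 7.17 / 2.018 = 3.553 m/day.
In each layer the seepage velocity is v_i = q/n_i, so the layer transit time is t_i = b_i·n_i / q:
  layer 1 (medium sand): t_1 = 10.6 × 0.26 / 3.553 = 0.7758 d
  layer 2 (clean gravel): t_2 = 12.7 × 0.18 / 3.553 = 0.6435 d
Total t = Σ t_i = 1.419 days.

1.42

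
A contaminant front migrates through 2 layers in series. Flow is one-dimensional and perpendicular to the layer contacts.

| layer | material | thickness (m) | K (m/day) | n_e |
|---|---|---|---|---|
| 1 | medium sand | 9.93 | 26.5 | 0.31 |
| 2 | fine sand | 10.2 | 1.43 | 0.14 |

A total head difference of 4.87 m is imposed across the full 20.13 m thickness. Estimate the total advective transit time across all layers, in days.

6.95

With flow normal to the layers, continuity requires the same specific discharge q through every layer.
Σ(b_i/K_i) = 9.93/26.5 + 10.2/1.43 = 7.508 d.
q = Δh / Σ(b_i/K_i) = 4.87 / 7.508 = 0.6487 m/day.
In each layer the seepage velocity is v_i = q/n_i, so the layer transit time is t_i = b_i·n_i / q:
  layer 1 (medium sand): t_1 = 9.93 × 0.31 / 0.6487 = 4.746 d
  layer 2 (fine sand): t_2 = 10.2 × 0.14 / 0.6487 = 2.201 d
Total t = Σ t_i = 6.947 days.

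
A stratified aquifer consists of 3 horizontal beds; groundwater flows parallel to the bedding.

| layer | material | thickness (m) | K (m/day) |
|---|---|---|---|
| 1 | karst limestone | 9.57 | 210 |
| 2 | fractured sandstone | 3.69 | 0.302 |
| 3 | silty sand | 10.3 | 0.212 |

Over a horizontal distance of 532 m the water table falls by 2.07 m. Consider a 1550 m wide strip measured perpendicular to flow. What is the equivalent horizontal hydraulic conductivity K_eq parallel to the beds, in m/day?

85.4

Flow is parallel to layering, so each bed carries its own Darcy discharge and the transmissivities add.
Σ(K_i·b_i) = 210×9.57 + 0.302×3.69 + 0.212×10.3 = 2013 m²/day.
Total thickness b = 23.56 m, so K_eq = Σ(K_i·b_i)/b = 85.44 m/day.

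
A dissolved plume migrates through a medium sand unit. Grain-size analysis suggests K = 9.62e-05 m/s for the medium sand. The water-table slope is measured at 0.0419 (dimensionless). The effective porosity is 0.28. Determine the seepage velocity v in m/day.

1.24

Convert K: 9.62e-05 m/s × 86400 = 8.312 m/day.
Hydraulic gradient i = 0.0419.
Darcy flux q = K · i = 8.312 × 0.04190 = 0.3483 m/day.
Seepage velocity v = q / n_e = 0.3483 / 0.28 = 1.244 m/day.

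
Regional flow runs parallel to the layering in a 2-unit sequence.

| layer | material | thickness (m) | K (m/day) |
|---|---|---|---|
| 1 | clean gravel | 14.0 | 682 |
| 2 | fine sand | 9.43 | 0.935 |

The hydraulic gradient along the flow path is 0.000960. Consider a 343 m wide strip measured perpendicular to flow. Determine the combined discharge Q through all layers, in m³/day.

3150

Flow is parallel to layering, so each bed carries its own Darcy discharge and the transmissivities add.
Σ(K_i·b_i) = 682×14.0 + 0.935×9.43 = 9557 m²/day.
Hydraulic gradient i = 0.000960.
Q = Σ(K_i·b_i) · W · i = 9557 × 343 × 0.0009600 = 3147 m³/day.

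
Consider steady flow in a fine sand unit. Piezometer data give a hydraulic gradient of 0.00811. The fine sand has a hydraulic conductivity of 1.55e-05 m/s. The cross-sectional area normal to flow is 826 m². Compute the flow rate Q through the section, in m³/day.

Convert K: 1.55e-05 m/s × 86400 = 1.339 m/day.
Hydraulic gradient i = 0.00811.
Darcy's law: Q = K · A · i = 1.339 × 826.0 × 0.008110 = 8.971 m³/day.

8.97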